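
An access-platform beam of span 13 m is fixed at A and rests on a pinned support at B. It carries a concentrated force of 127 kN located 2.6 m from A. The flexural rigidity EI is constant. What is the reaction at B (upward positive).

R_B = 7.112 kN

Release the roller at B. Primary structure: cantilever fixed at A.
Downward deflection at the released point B due to the loads:
  point load 127 at a = 2.6: Pa²(3L − a)/(6EI) = 5208/EI
Flexibility coefficient — unit upward force at B: δ_{BB} = L³/(3EI) = 732.3/EI.
The prop prevents deflection at B: R_B = δ_0/δ_{BB} = 5208/732.3 = 7.112 kN.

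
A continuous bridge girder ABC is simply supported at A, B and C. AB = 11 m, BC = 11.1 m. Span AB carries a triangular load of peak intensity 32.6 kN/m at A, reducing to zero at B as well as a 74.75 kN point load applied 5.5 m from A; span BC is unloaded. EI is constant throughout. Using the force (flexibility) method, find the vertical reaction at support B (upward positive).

Release continuity at B by inserting a hinge; the redundant is the internal moment M_B. The primary structure is two simply-supported spans AB and BC.
Discontinuity in slope at B on the released structure — sum the simple-span end rotations:
  span AB: triangular load, peak 32.6: 7w₀L³/(360EI) = 843.7/EI
  span AB: point load 74.75 at a = 5.5: Pab(L + a)/(6LEI) = 565.3/EI
  relative rotation θ_0 = (1409 + 0)/EI = 1409/EI
A unit hogging moment at B produces rotation L₁/(3EI) + L₂/(3EI) = 7.367/EI.
Slope continuity at B: θ_0 = M_B·7.367/EI, so M_B = 1409/7.367 = 191.3 kN·m (hogging).
Span AB, ΣM about A with M_B applied at B: R_B^{AB}·11 = 1069 + 191.3, so R_B^{AB} = 114.5 kN and R_A = 254.1 − 114.5 = 139.5 kN.
Span BC, ΣM about C: R_B^{BC}·11.1 = 0 + 191.3, so R_B^{BC} = 17.23 kN and R_C = 0 − 17.23 = -17.23 kN.
R_B = 114.5 + 17.23 = 131.8 kN.

R_B = 131.8 kN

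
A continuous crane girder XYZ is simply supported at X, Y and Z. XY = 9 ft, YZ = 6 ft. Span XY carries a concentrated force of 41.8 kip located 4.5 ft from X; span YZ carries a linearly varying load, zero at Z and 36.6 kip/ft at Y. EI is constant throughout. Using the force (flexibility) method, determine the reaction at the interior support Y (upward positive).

R_Y = 115.6 kip

Take M_Y as the redundant. Released structure: two simple spans XY and YZ with a hinge at Y.
Discontinuity in slope at Y on the released structure — sum the simple-span end rotations:
  span XY: point load 41.8 at a = 4.5: Pab(L + a)/(6LEI) = 211.6/EI
  span YZ: triangular load, peak 36.6: w₀L³/(45EI) = 175.7/EI
  relative rotation θ_0 = (211.6 + 175.7)/EI = 387.3/EI
A unit hogging moment at Y produces rotation L₁/(3EI) + L₂/(3EI) = 5/EI.
Slope continuity at Y: θ_0 = M_Y·5/EI, so M_Y = 387.3/5 = 77.46 kip·ft (hogging).
Span XY, ΣM about X with M_Y applied at Y: R_Y^{XY}·9 = 188.1 + 77.46, so R_Y^{XY} = 29.51 kip and R_X = 41.8 − 29.51 = 12.29 kip.
Span YZ, ΣM about Z: R_Y^{YZ}·6 = 439.2 + 77.46, so R_Y^{YZ} = 86.11 kip and R_Z = 109.8 − 86.11 = 23.69 kip.
R_Y = 29.51 + 86.11 = 115.6 kip.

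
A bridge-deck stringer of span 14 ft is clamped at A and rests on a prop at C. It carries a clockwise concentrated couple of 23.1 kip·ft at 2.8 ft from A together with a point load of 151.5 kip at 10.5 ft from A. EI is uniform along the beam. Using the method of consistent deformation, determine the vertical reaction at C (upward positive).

R_C = 96.76 kip

Choose R_C as the redundant. The primary structure is the cantilever fixed at A.
Downward deflection at the released point C due to the loads:
  clockwise couple 23.1 at a = 2.8: M₀a(2L − a)/(2EI) = 815/EI
  point load 151.5 at a = 10.5: Pa²(3L − a)/(6EI) = 87690/EI
  δ_0 = 88505/EI
Tip deflection under a unit load at C: L³/(3EI) = 914.7/EI.
The prop prevents deflection at C: R_C = δ_0/δ_{CC} = 88505/914.7 = 96.76 kip.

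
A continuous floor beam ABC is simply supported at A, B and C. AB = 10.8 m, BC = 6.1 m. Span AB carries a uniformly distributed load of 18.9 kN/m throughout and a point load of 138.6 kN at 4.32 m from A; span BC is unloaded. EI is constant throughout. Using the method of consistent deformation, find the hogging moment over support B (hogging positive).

Insert a hinge at B; M_B is the redundant, and each span becomes simply supported.
End slopes at the hinge B, treating each span as simply supported:
  span AB: UDL 18.9: wL³/(24EI) = 992/EI
  span AB: point load 138.6 at a = 4.32: Pab(L + a)/(6LEI) = 905.3/EI
  relative rotation θ_0 = (1897 + 0)/EI = 1897/EI
A unit hogging moment at B produces rotation L₁/(3EI) + L₂/(3EI) = 5.633/EI.
Slope continuity at B: θ_0 = M_B·5.633/EI, so M_B = 1897/5.633 = 336.8 kN·m (hogging).

M_B = 336.8 kN·m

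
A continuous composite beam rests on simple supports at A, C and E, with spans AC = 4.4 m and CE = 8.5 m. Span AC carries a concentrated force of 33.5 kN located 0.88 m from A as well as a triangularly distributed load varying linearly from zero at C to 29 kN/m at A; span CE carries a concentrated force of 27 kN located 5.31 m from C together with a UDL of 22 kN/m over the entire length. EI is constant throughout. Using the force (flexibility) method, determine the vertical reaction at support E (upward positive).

Take M_C as the redundant. Released structure: two simple spans AC and CE with a hinge at C.
Discontinuity in slope at C on the released structure — sum the simple-span end rotations:
  span AC: point load 33.5 at a = 0.88: Pab(L + a)/(6LEI) = 20.75/EI
  span AC: triangular load, peak 29: 7w₀L³/(360EI) = 48.03/EI
  span CE: point load 27 at a = 5.31: Pab(L + b)/(6LEI) = 104.8/EI
  span CE: UDL 22: wL³/(24EI) = 562.9/EI
  relative rotation θ_0 = (68.79 + 667.8)/EI = 736.6/EI
A unit hogging moment at C produces rotation L₁/(3EI) + L₂/(3EI) = 4.3/EI.
Compatibility: M_C·(L₁+L₂)/(3EI) = θ_0, giving M_C = 171.3 kN·m (hogging).
Span CE, ΣM about E: R_C^{CE}·8.5 = 880.9 + 171.3, so R_C^{CE} = 123.8 kN and R_E = 214 − 123.8 = 90.21 kN.

R_E = 90.21 kN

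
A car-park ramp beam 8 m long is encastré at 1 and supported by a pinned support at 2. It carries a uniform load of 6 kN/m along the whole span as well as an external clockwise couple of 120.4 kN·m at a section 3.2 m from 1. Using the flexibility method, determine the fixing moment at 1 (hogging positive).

M_1 = 52.82 kN·m

Take the reaction at 2 as the redundant and release it; the primary structure is a cantilever fixed at 1.
Deflection at 2 on the released cantilever, summing each load's contribution:
  UDL 6: wL⁴/(8EI) = 3072/EI
  clockwise couple 120.4 at a = 3.2: M₀a(2L − a)/(2EI) = 2466/EI
  δ_0 = 5538/EI
Tip deflection under a unit load at 2: L³/(3EI) = 170.7/EI.
The prop prevents deflection at 2: R_2 = δ_0/δ_{22} = 5538/170.7 = 32.45 kN.
Moment equilibrium about 1: M_1 = Σ(load moments about 1) − R_2·L = 312.4 − 32.45×8 = 52.82 kN·m.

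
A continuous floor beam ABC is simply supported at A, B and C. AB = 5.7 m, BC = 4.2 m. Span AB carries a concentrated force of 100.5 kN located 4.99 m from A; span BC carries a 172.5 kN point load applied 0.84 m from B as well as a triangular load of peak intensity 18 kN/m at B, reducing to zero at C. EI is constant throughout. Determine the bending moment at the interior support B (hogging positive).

M_B = 86.97 kN·m

Insert a hinge at B; M_B is the redundant, and each span becomes simply supported.
End slopes at the hinge B, treating each span as simply supported:
  span AB: point load 100.5 at a = 4.99: Pab(L + a)/(6LEI) = 111.3/EI
  span BC: point load 172.5 at a = 0.84: Pab(L + b)/(6LEI) = 146.1/EI
  span BC: triangular load, peak 18: w₀L³/(45EI) = 29.64/EI
  relative rotation θ_0 = (111.3 + 175.7)/EI = 287/EI
A unit hogging moment at B produces rotation L₁/(3EI) + L₂/(3EI) = 3.3/EI.
Slope continuity at B: θ_0 = M_B·3.3/EI, so M_B = 287/3.3 = 86.97 kN·m (hogging).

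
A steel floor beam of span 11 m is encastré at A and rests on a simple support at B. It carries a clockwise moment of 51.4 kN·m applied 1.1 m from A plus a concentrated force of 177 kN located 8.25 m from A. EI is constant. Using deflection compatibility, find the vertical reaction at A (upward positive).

Choose R_B as the redundant. The primary structure is the cantilever fixed at A.
Downward deflection at the released point B due to the loads:
  clockwise couple 51.4 at a = 1.1: M₀a(2L − a)/(2EI) = 590.8/EI
  point load 177 at a = 8.25: Pa²(3L − a)/(6EI) = 49694/EI
  δ_0 = 50285/EI
Tip deflection under a unit load at B: L³/(3EI) = 443.7/EI.
The prop prevents deflection at B: R_B = δ_0/δ_{BB} = 50285/443.7 = 113.3 kN.
Vertical equilibrium: R_A = ΣP − R_B = 177 − 113.3 = 63.66 kN.

R_A = 63.66 kN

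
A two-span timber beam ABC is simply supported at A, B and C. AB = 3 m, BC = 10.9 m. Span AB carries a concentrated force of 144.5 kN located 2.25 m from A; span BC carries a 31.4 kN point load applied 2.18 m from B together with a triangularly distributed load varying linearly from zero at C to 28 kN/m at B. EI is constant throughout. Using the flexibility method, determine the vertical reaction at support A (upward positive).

R_A = -39.85 kN

Take M_B as the redundant. Released structure: two simple spans AB and BC with a hinge at B.
Rotations at B on the released spans (each span's end-slope, ×1/EI):
  span AB: point load 144.5 at a = 2.25: Pab(L + a)/(6LEI) = 71.12/EI
  span BC: point load 31.4 at a = 2.18: Pab(L + b)/(6LEI) = 179.1/EI
  span BC: triangular load, peak 28: w₀L³/(45EI) = 805.8/EI
  relative rotation θ_0 = (71.12 + 984.9)/EI = 1056/EI
A unit hogging moment at B produces rotation L₁/(3EI) + L₂/(3EI) = 4.633/EI.
Compatibility: M_B·(L₁+L₂)/(3EI) = θ_0, giving M_B = 227.9 kN·m (hogging).
Span AB, ΣM about A with M_B applied at B: R_B^{AB}·3 = 325.1 + 227.9, so R_B^{AB} = 184.3 kN and R_A = 144.5 − 184.3 = -39.85 kN.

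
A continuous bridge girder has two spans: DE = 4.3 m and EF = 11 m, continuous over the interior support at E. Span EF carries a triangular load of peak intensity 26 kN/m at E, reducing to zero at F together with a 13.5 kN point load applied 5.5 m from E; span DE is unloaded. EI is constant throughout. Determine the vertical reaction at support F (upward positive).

R_F = 38.89 kN

Insert a hinge at E; M_E is the redundant, and each span becomes simply supported.
Discontinuity in slope at E on the released structure — sum the simple-span end rotations:
  span EF: triangular load, peak 26: w₀L³/(45EI) = 769/EI
  span EF: point load 13.5 at a = 5.5: Pab(L + b)/(6LEI) = 102.1/EI
  relative rotation θ_0 = (0 + 871.1)/EI = 871.1/EI
A unit hogging moment at E produces rotation L₁/(3EI) + L₂/(3EI) = 5.1/EI.
Slope continuity at E: θ_0 = M_E·5.1/EI, so M_E = 871.1/5.1 = 170.8 kN·m (hogging).
Span EF, ΣM about F: R_E^{EF}·11 = 1123 + 170.8, so R_E^{EF} = 117.6 kN and R_F = 156.5 − 117.6 = 38.89 kN.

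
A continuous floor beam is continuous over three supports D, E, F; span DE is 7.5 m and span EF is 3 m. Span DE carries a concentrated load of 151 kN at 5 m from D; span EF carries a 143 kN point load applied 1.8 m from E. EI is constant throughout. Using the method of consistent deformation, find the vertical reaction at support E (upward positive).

R_E = 237.4 kN

Insert a hinge at E; M_E is the redundant, and each span becomes simply supported.
Rotations at E on the released spans (each span's end-slope, ×1/EI):
  span DE: point load 151 at a = 5: Pab(L + a)/(6LEI) = 524.3/EI
  span EF: point load 143 at a = 1.8: Pab(L + b)/(6LEI) = 72.07/EI
  relative rotation θ_0 = (524.3 + 72.07)/EI = 596.4/EI
A unit hogging moment at E produces rotation L₁/(3EI) + L₂/(3EI) = 3.5/EI.
Compatibility: M_E·(L₁+L₂)/(3EI) = θ_0, giving M_E = 170.4 kN·m (hogging).
Span DE, ΣM about D with M_E applied at E: R_E^{DE}·7.5 = 755 + 170.4, so R_E^{DE} = 123.4 kN and R_D = 151 − 123.4 = 27.61 kN.
Span EF, ΣM about F: R_E^{EF}·3 = 171.6 + 170.4, so R_E^{EF} = 114 kN and R_F = 143 − 114 = 29 kN.
R_E = 123.4 + 114 = 237.4 kN.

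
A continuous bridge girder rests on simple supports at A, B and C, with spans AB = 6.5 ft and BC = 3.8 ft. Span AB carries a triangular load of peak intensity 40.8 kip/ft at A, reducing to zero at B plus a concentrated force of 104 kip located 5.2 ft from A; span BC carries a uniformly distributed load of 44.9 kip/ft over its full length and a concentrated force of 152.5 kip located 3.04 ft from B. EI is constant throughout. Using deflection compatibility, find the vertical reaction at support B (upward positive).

R_B = 316.3 kip

Release continuity at B by inserting a hinge; the redundant is the internal moment M_B. The primary structure is two simply-supported spans AB and BC.
Discontinuity in slope at B on the released structure — sum the simple-span end rotations:
  span AB: triangular load, peak 40.8: 7w₀L³/(360EI) = 217.9/EI
  span AB: point load 104 at a = 5.2: Pab(L + a)/(6LEI) = 210.9/EI
  span BC: UDL 44.9: wL³/(24EI) = 102.7/EI
  span BC: point load 152.5 at a = 3.04: Pab(L + b)/(6LEI) = 70.47/EI
  relative rotation θ_0 = (428.8 + 173.1)/EI = 601.9/EI
A unit hogging moment at B produces rotation L₁/(3EI) + L₂/(3EI) = 3.433/EI.
Slope continuity at B: θ_0 = M_B·3.433/EI, so M_B = 601.9/3.433 = 175.3 kip·ft (hogging).
Span AB, ΣM about A with M_B applied at B: R_B^{AB}·6.5 = 828.1 + 175.3, so R_B^{AB} = 154.4 kip and R_A = 236.6 − 154.4 = 82.23 kip.
Span BC, ΣM about C: R_B^{BC}·3.8 = 440.1 + 175.3, so R_B^{BC} = 161.9 kip and R_C = 323.1 − 161.9 = 161.2 kip.
R_B = 154.4 + 161.9 = 316.3 kip.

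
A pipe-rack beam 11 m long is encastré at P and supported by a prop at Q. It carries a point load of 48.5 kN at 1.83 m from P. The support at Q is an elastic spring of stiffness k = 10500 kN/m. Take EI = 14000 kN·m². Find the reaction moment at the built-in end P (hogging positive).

M_P = 67.9 kN·m

Release the roller at Q. Primary structure: cantilever fixed at P.
Primary-structure tip deflection at Q by superposition:
  point load 48.5 at a = 1.83: Pa²(3L − a)/(6EI) = 843.8/EI
Tip deflection under a unit load at Q: L³/(3EI) = 443.7/EI.
With EI = 14000 kN·m²: δ_0 = 0.06027 m and δ_{QQ} = 0.03169 m/kN.
Compatibility — the spring shortens by R_Q/k under the reaction it provides: δ_0 − R_Q·δ_{QQ} = R_Q/k. With 1/k = 0.000095 m/kN, R_Q = δ_0 / (δ_{QQ} + 1/k) = 0.06027 / (0.03169 + 0.000095) = 1.896 kN.
Moment equilibrium about P: M_P = Σ(load moments about P) − R_Q·L = 88.75 − 1.896×11 = 67.9 kN·m.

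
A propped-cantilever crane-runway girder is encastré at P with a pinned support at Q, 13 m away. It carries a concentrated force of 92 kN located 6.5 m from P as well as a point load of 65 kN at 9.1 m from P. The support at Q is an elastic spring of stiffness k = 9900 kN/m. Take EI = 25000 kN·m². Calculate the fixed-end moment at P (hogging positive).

M_P = 342.5 kN·m

Take the reaction at Q as the redundant and release it; the primary structure is a cantilever fixed at P.
Free-end deflection of the primary structure under the applied loading (downward +):
  point load 92 at a = 6.5: Pa²(3L − a)/(6EI) = 21055/EI
  point load 65 at a = 9.1: Pa²(3L − a)/(6EI) = 26824/EI
  δ_0 = 47878/EI
Flexibility coefficient — unit upward force at Q: δ_{QQ} = L³/(3EI) = 732.3/EI.
With EI = 25000 kN·m²: δ_0 = 1.9151 m and δ_{QQ} = 0.029293 m/kN.
Compatibility — the spring shortens by R_Q/k under the reaction it provides: δ_0 − R_Q·δ_{QQ} = R_Q/k. With 1/k = 0.000101 m/kN, R_Q = δ_0 / (δ_{QQ} + 1/k) = 1.9151 / (0.029293 + 0.000101) = 65.15 kN.
Moment equilibrium about P: M_P = Σ(load moments about P) − R_Q·L = 1190 − 65.15×13 = 342.5 kN·m.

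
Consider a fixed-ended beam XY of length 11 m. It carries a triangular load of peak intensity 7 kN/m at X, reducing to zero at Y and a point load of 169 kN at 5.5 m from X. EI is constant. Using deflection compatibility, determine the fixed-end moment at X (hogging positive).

Take the two fixed-end moments M_X, M_Y as redundants; the released structure is the simple span XY.
End rotations of the released simple span under the applied load (×1/EI):
  at X: triangular load, peak 7: w₀L³/(45EI) = 207/EI
  at Y: triangular load, peak 7: 7w₀L³/(360EI) = 181.2/EI
  at X: point load 169 at a = 5.5: Pab(L + b)/(6LEI) = 1278/EI
  at Y: point load 169 at a = 5.5: Pab(L + a)/(6LEI) = 1278/EI
  θ_X0 = 1485/EI,  θ_Y0 = 1459/EI
Flexibility coefficients: a unit moment at one end gives L/(3EI) there and L/(6EI) at the far end, so f₁₁ = f₂₂ = 3.667/EI and f₁₂ = f₂₁ = 1.833/EI.
Compatibility — zero rotation at each built-in end:
  3.667 M_X + 1.833 M_Y = 1485
  1.833 M_X + 3.667 M_Y = 1459
Solving the pair gives M_X = 274.7 kN·m and M_Y = 260.6 kN·m (hogging).

M_X = 274.7 kN·m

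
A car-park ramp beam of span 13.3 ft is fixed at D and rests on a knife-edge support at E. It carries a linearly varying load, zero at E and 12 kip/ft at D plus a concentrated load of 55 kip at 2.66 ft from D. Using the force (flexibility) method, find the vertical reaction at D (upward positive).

R_D = 115.8 kip

Remove the prop at E; the released (primary) structure is a cantilever built in at D.
Free-end deflection of the primary structure under the applied loading (downward +):
  triangular load, peak 12 at the fixed end: w₀L⁴/(30EI) = 12516/EI
  point load 55 at a = 2.66: Pa²(3L − a)/(6EI) = 2415/EI
  δ_0 = 14931/EI
Flexibility coefficient — unit upward force at E: δ_{EE} = L³/(3EI) = 784.2/EI.
The prop prevents deflection at E: R_E = δ_0/δ_{EE} = 14931/784.2 = 19.04 kip.
Vertical equilibrium: R_D = ΣP − R_E = 134.8 − 19.04 = 115.8 kip.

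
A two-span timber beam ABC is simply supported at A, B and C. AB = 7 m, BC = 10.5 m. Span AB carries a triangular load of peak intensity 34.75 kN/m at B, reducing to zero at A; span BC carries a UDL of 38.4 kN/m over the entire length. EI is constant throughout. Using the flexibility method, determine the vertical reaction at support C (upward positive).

R_C = 167 kN

Insert a hinge at B; M_B is the redundant, and each span becomes simply supported.
End slopes at the hinge B, treating each span as simply supported:
  span AB: triangular load, peak 34.75: w₀L³/(45EI) = 264.9/EI
  span BC: UDL 38.4: wL³/(24EI) = 1852/EI
  relative rotation θ_0 = (264.9 + 1852)/EI = 2117/EI
A unit hogging moment at B produces rotation L₁/(3EI) + L₂/(3EI) = 5.833/EI.
Slope continuity at B: θ_0 = M_B·5.833/EI, so M_B = 2117/5.833 = 362.9 kN·m (hogging).
Span BC, ΣM about C: R_B^{BC}·10.5 = 2117 + 362.9, so R_B^{BC} = 236.2 kN and R_C = 403.2 − 236.2 = 167 kN.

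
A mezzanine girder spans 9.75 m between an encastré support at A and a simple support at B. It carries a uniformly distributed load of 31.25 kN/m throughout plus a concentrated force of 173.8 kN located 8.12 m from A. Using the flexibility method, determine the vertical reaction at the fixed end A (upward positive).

R_A = 233.6 kN

Choose R_B as the redundant. The primary structure is the cantilever fixed at A.
Free-end deflection of the primary structure under the applied loading (downward +):
  UDL 31.25: wL⁴/(8EI) = 35300/EI
  point load 173.8 at a = 8.12: Pa²(3L − a)/(6EI) = 40356/EI
  δ_0 = 75656/EI
Tip deflection under a unit load at B: L³/(3EI) = 309/EI.
The prop prevents deflection at B: R_B = δ_0/δ_{BB} = 75656/309 = 244.9 kN.
Vertical equilibrium: R_A = ΣP − R_B = 478.5 − 244.9 = 233.6 kN.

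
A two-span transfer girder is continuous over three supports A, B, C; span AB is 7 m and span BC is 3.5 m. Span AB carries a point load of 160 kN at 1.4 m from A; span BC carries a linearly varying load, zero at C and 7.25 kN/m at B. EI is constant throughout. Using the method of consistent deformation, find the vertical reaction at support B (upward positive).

R_B = 72.02 kN

Take M_B as the redundant. Released structure: two simple spans AB and BC with a hinge at B.
Discontinuity in slope at B on the released structure — sum the simple-span end rotations:
  span AB: point load 160 at a = 1.4: Pab(L + a)/(6LEI) = 250.9/EI
  span BC: triangular load, peak 7.25: w₀L³/(45EI) = 6.908/EI
  relative rotation θ_0 = (250.9 + 6.908)/EI = 257.8/EI
A unit hogging moment at B produces rotation L₁/(3EI) + L₂/(3EI) = 3.5/EI.
Slope continuity at B: θ_0 = M_B·3.5/EI, so M_B = 257.8/3.5 = 73.65 kN·m (hogging).
Span AB, ΣM about A with M_B applied at B: R_B^{AB}·7 = 224 + 73.65, so R_B^{AB} = 42.52 kN and R_A = 160 − 42.52 = 117.5 kN.
Span BC, ΣM about C: R_B^{BC}·3.5 = 29.6 + 73.65, so R_B^{BC} = 29.5 kN and R_C = 12.69 − 29.5 = -16.81 kN.
R_B = 42.52 + 29.5 = 72.02 kN.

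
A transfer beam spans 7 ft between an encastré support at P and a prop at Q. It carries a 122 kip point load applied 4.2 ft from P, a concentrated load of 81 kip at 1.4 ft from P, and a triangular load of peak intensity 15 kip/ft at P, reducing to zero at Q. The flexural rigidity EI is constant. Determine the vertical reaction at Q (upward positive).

Choose R_Q as the redundant. The primary structure is the cantilever fixed at P.
Downward deflection at the released point Q due to the loads:
  point load 122 at a = 4.2: Pa²(3L − a)/(6EI) = 6026/EI
  point load 81 at a = 1.4: Pa²(3L − a)/(6EI) = 518.6/EI
  triangular load, peak 15 at the fixed end: w₀L⁴/(30EI) = 1200/EI
  δ_0 = 7745/EI
Tip deflection under a unit load at Q: L³/(3EI) = 114.3/EI.
Compatibility at Q: δ_0 − R_Q·δ_{QQ} = 0, so R_Q = 7745/114.3 = 67.74 kip.

R_Q = 67.74 kip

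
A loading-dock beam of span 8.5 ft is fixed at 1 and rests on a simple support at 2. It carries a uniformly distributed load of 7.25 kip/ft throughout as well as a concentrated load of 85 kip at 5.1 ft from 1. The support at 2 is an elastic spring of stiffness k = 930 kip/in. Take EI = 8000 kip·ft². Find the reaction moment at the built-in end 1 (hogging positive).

M_1 = 188.6 kip·ft

Release the roller at 2. Primary structure: cantilever fixed at 1.
Primary-structure tip deflection at 2 by superposition:
  UDL 7.25: wL⁴/(8EI) = 4731/EI
  point load 85 at a = 5.1: Pa²(3L − a)/(6EI) = 7517/EI
  δ_0 = 12248/EI
Flexibility coefficient — unit upward force at 2: δ_{22} = L³/(3EI) = 204.7/EI.
With EI = 8000 kip·ft²: δ_0 = 1.5309 ft and δ_{22} = 0.025589 ft/kip.
Compatibility — the spring shortens by R_2/k under the reaction it provides: δ_0 − R_2·δ_{22} = R_2/k. With 1/k = 1/(930×12) ft/kip = 0.00009 ft/kip, R_2 = δ_0 / (δ_{22} + 1/k) = 1.5309 / (0.025589 + 0.00009) = 59.62 kip.
Moment equilibrium about 1: M_1 = Σ(load moments about 1) − R_2·L = 695.4 − 59.62×8.5 = 188.6 kip·ft.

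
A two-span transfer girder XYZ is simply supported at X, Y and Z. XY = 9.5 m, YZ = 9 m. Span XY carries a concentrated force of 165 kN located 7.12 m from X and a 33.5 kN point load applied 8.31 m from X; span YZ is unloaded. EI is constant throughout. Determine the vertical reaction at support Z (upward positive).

Insert a hinge at Y; M_Y is the redundant, and each span becomes simply supported.
Discontinuity in slope at Y on the released structure — sum the simple-span end rotations:
  span XY: point load 165 at a = 7.12: Pab(L + a)/(6LEI) = 815.3/EI
  span XY: point load 33.5 at a = 8.31: Pab(L + a)/(6LEI) = 103.5/EI
  relative rotation θ_0 = (918.8 + 0)/EI = 918.8/EI
A unit hogging moment at Y produces rotation L₁/(3EI) + L₂/(3EI) = 6.167/EI.
Compatibility: M_Y·(L₁+L₂)/(3EI) = θ_0, giving M_Y = 149 kN·m (hogging).
Span YZ, ΣM about Z: R_Y^{YZ}·9 = 0 + 149, so R_Y^{YZ} = 16.55 kN and R_Z = 0 − 16.55 = -16.55 kN.

R_Z = -16.55 kN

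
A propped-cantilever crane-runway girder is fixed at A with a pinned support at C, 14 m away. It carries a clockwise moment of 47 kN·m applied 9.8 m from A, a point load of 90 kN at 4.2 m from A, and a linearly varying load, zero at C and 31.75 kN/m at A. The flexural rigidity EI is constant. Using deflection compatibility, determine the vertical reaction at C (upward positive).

Take the reaction at C as the redundant and release it; the primary structure is a cantilever fixed at A.
Primary-structure tip deflection at C by superposition:
  clockwise couple 47 at a = 9.8: M₀a(2L − a)/(2EI) = 4191/EI
  point load 90 at a = 4.2: Pa²(3L − a)/(6EI) = 10002/EI
  triangular load, peak 31.75 at the fixed end: w₀L⁴/(30EI) = 40657/EI
  δ_0 = 54850/EI
Flexibility coefficient — unit upward force at C: δ_{CC} = L³/(3EI) = 914.7/EI.
Compatibility at C: δ_0 − R_C·δ_{CC} = 0, so R_C = 54850/914.7 = 59.97 kN.

R_C = 59.97 kN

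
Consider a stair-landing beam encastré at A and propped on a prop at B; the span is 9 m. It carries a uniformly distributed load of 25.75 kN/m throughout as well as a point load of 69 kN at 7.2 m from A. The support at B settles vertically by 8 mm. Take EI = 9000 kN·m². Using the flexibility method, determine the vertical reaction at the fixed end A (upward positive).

Take the reaction at B as the redundant and release it; the primary structure is a cantilever fixed at A.
Deflection at B on the released cantilever, summing each load's contribution:
  UDL 25.75: wL⁴/(8EI) = 21118/EI
  point load 69 at a = 7.2: Pa²(3L − a)/(6EI) = 11804/EI
  δ_0 = 32922/EI
Tip deflection under a unit load at B: L³/(3EI) = 243/EI.
With EI = 9000 kN·m²: δ_0 = 3.658 m and δ_{BB} = 0.027 m/kN.
Compatibility — the beam at B must follow the support down by 0.008 m: δ_0 − R_B·δ_{BB} = 0.008, so R_B = (3.658 − 0.008)/0.027 = 135.2 kN.
Vertical equilibrium: R_A = ΣP − R_B = 300.8 − 135.2 = 165.6 kN.

R_A = 165.6 kN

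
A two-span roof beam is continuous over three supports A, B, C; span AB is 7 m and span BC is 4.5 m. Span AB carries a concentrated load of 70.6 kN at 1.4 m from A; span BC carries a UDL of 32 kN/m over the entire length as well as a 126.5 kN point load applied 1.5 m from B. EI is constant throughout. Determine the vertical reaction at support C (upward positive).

Insert a hinge at B; M_B is the redundant, and each span becomes simply supported.
Discontinuity in slope at B on the released structure — sum the simple-span end rotations:
  span AB: point load 70.6 at a = 1.4: Pab(L + a)/(6LEI) = 110.7/EI
  span BC: UDL 32: wL³/(24EI) = 121.5/EI
  span BC: point load 126.5 at a = 1.5: Pab(L + b)/(6LEI) = 158.1/EI
  relative rotation θ_0 = (110.7 + 279.6)/EI = 390.3/EI
A unit hogging moment at B produces rotation L₁/(3EI) + L₂/(3EI) = 3.833/EI.
Slope continuity at B: θ_0 = M_B·3.833/EI, so M_B = 390.3/3.833 = 101.8 kN·m (hogging).
Span BC, ΣM about C: R_B^{BC}·4.5 = 703.5 + 101.8, so R_B^{BC} = 179 kN and R_C = 270.5 − 179 = 91.54 kN.

R_C = 91.54 kN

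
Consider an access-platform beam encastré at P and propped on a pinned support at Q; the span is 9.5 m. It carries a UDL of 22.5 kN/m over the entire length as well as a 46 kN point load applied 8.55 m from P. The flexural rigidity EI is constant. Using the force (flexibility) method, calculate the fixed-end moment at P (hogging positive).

Take the reaction at Q as the redundant and release it; the primary structure is a cantilever fixed at P.
Downward deflection at the released point Q due to the loads:
  UDL 22.5: wL⁴/(8EI) = 22908/EI
  point load 46 at a = 8.55: Pa²(3L − a)/(6EI) = 11181/EI
  δ_0 = 34089/EI
Flexibility coefficient — unit upward force at Q: δ_{QQ} = L³/(3EI) = 285.8/EI.
The prop prevents deflection at Q: R_Q = δ_0/δ_{QQ} = 34089/285.8 = 119.3 kN.
Moment equilibrium about P: M_P = Σ(load moments about P) − R_Q·L = 1409 − 119.3×9.5 = 275.5 kN·m.

M_P = 275.5 kN·m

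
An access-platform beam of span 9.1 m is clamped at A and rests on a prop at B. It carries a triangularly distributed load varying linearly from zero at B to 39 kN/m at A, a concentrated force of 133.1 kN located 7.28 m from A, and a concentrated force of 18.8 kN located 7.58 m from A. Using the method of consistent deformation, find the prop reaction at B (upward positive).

Take the reaction at B as the redundant and release it; the primary structure is a cantilever fixed at A.
Free-end deflection of the primary structure under the applied loading (downward +):
  triangular load, peak 39 at the fixed end: w₀L⁴/(30EI) = 8915/EI
  point load 133.1 at a = 7.28: Pa²(3L − a)/(6EI) = 23537/EI
  point load 18.8 at a = 7.58: Pa²(3L − a)/(6EI) = 3550/EI
  δ_0 = 36002/EI
Flexibility coefficient — unit upward force at B: δ_{BB} = L³/(3EI) = 251.2/EI.
The prop prevents deflection at B: R_B = δ_0/δ_{BB} = 36002/251.2 = 143.3 kN.

R_B = 143.3 kN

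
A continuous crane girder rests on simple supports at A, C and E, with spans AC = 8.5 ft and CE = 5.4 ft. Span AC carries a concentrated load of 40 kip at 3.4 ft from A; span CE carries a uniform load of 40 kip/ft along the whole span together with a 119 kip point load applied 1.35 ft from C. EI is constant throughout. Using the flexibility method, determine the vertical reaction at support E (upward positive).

R_E = 113.2 kip

Take M_C as the redundant. Released structure: two simple spans AC and CE with a hinge at C.
Discontinuity in slope at C on the released structure — sum the simple-span end rotations:
  span AC: point load 40 at a = 3.4: Pab(L + a)/(6LEI) = 161.8/EI
  span CE: UDL 40: wL³/(24EI) = 262.4/EI
  span CE: point load 119 at a = 1.35: Pab(L + b)/(6LEI) = 189.8/EI
  relative rotation θ_0 = (161.8 + 452.2)/EI = 614/EI
A unit hogging moment at C produces rotation L₁/(3EI) + L₂/(3EI) = 4.633/EI.
Compatibility: M_C·(L₁+L₂)/(3EI) = θ_0, giving M_C = 132.5 kip·ft (hogging).
Span CE, ΣM about E: R_C^{CE}·5.4 = 1065 + 132.5, so R_C^{CE} = 221.8 kip and R_E = 335 − 221.8 = 113.2 kip.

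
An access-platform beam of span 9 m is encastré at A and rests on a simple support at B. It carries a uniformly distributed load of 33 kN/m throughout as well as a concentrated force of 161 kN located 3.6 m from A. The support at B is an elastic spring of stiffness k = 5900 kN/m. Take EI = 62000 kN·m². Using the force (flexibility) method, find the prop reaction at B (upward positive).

Release the roller at B. Primary structure: cantilever fixed at A.
Primary-structure tip deflection at B by superposition:
  UDL 33: wL⁴/(8EI) = 27064/EI
  point load 161 at a = 3.6: Pa²(3L − a)/(6EI) = 8138/EI
  δ_0 = 35202/EI
Tip deflection under a unit load at B: L³/(3EI) = 243/EI.
With EI = 62000 kN·m²: δ_0 = 0.56777 m and δ_{BB} = 0.003919 m/kN.
Compatibility — the spring shortens by R_B/k under the reaction it provides: δ_0 − R_B·δ_{BB} = R_B/k. With 1/k = 0.000169 m/kN, R_B = δ_0 / (δ_{BB} + 1/k) = 0.56777 / (0.003919 + 0.000169) = 138.9 kN.

R_B = 138.9 kN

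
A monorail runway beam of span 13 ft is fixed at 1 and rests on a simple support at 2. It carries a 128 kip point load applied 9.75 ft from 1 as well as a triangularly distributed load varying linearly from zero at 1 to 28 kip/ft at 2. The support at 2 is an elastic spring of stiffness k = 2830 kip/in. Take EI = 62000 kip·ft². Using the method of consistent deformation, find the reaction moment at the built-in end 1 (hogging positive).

M_1 = 476.9 kip·ft

Release the roller at 2. Primary structure: cantilever fixed at 1.
Primary-structure tip deflection at 2 by superposition:
  point load 128 at a = 9.75: Pa²(3L − a)/(6EI) = 59319/EI
  triangular load, peak 28 at the free end: 11w₀L⁴/(120EI) = 73307/EI
  δ_0 = 132626/EI
Tip deflection under a unit load at 2: L³/(3EI) = 732.3/EI.
With EI = 62000 kip·ft²: δ_0 = 2.1391 ft and δ_{22} = 0.011812 ft/kip.
Compatibility — the spring shortens by R_2/k under the reaction it provides: δ_0 − R_2·δ_{22} = R_2/k. With 1/k = 1/(2830×12) ft/kip = 0.000029 ft/kip, R_2 = δ_0 / (δ_{22} + 1/k) = 2.1391 / (0.011812 + 0.000029) = 180.6 kip.
Moment equilibrium about 1: M_1 = Σ(load moments about 1) − R_2·L = 2825 − 180.6×13 = 476.9 kip·ft.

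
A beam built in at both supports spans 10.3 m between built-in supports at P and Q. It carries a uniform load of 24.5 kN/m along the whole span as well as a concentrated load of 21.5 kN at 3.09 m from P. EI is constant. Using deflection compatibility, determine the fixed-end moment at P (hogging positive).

M_P = 249.2 kN·m

Release both end moments; the primary structure is a simply-supported span PQ with redundants M_P and M_Q.
Simple-span end rotations at P and Q under the given loads:
  at P: UDL 24.5: wL³/(24EI) = 1115/EI
  at Q: UDL 24.5: wL³/(24EI) = 1115/EI
  at P: point load 21.5 at a = 3.09: Pab(L + b)/(6LEI) = 135.7/EI
  at Q: point load 21.5 at a = 3.09: Pab(L + a)/(6LEI) = 103.8/EI
  θ_P0 = 1251/EI,  θ_Q0 = 1219/EI
Flexibility coefficients: a unit moment at one end gives L/(3EI) there and L/(6EI) at the far end, so f₁₁ = f₂₂ = 3.433/EI and f₁₂ = f₂₁ = 1.717/EI.
Compatibility — zero rotation at each built-in end:
  3.433 M_P + 1.717 M_Q = 1251
  1.717 M_P + 3.433 M_Q = 1219
Solving the pair gives M_P = 249.2 kN·m and M_Q = 230.6 kN·m (hogging).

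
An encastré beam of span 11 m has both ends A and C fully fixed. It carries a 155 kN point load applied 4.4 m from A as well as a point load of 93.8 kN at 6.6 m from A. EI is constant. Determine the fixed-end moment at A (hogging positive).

M_A = 344.6 kN·m

Take the two fixed-end moments M_A, M_C as redundants; the released structure is the simple span AC.
Simple-span end rotations at A and C under the given loads:
  at A: point load 155 at a = 4.4: Pab(L + b)/(6LEI) = 1200/EI
  at C: point load 155 at a = 4.4: Pab(L + a)/(6LEI) = 1050/EI
  at A: point load 93.8 at a = 6.6: Pab(L + b)/(6LEI) = 635.6/EI
  at C: point load 93.8 at a = 6.6: Pab(L + a)/(6LEI) = 726.4/EI
  θ_A0 = 1836/EI,  θ_C0 = 1777/EI
Flexibility coefficients: a unit moment at one end gives L/(3EI) there and L/(6EI) at the far end, so f₁₁ = f₂₂ = 3.667/EI and f₁₂ = f₂₁ = 1.833/EI.
Compatibility — zero rotation at each built-in end:
  3.667 M_A + 1.833 M_C = 1836
  1.833 M_A + 3.667 M_C = 1777
Solving the pair gives M_A = 344.6 kN·m and M_C = 312.3 kN·m (hogging).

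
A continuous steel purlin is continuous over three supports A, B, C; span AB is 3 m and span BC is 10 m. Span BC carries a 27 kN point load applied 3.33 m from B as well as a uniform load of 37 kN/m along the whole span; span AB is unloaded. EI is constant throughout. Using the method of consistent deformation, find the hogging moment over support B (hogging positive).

Insert a hinge at B; M_B is the redundant, and each span becomes simply supported.
Discontinuity in slope at B on the released structure — sum the simple-span end rotations:
  span BC: point load 27 at a = 3.33: Pab(L + b)/(6LEI) = 166.6/EI
  span BC: UDL 37: wL³/(24EI) = 1542/EI
  relative rotation θ_0 = (0 + 1708)/EI = 1708/EI
A unit hogging moment at B produces rotation L₁/(3EI) + L₂/(3EI) = 4.333/EI.
Slope continuity at B: θ_0 = M_B·4.333/EI, so M_B = 1708/4.333 = 394.2 kN·m (hogging).

M_B = 394.2 kN·m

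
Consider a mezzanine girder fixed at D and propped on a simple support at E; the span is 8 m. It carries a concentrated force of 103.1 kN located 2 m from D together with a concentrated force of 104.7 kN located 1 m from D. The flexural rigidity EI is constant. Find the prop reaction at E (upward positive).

R_E = 11.21 kN

Take the reaction at E as the redundant and release it; the primary structure is a cantilever fixed at D.
Downward deflection at the released point E due to the loads:
  point load 103.1 at a = 2: Pa²(3L − a)/(6EI) = 1512/EI
  point load 104.7 at a = 1: Pa²(3L − a)/(6EI) = 401.4/EI
  δ_0 = 1913/EI
Flexibility coefficient — unit upward force at E: δ_{EE} = L³/(3EI) = 170.7/EI.
The prop prevents deflection at E: R_E = δ_0/δ_{EE} = 1913/170.7 = 11.21 kN.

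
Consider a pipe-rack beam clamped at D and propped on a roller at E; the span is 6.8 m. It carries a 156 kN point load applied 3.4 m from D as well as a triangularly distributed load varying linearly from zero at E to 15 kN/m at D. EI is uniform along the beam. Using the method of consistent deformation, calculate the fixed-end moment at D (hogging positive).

Take the reaction at E as the redundant and release it; the primary structure is a cantilever fixed at D.
Free-end deflection of the primary structure under the applied loading (downward +):
  point load 156 at a = 3.4: Pa²(3L − a)/(6EI) = 5110/EI
  triangular load, peak 15 at the fixed end: w₀L⁴/(30EI) = 1069/EI
  δ_0 = 6179/EI
Tip deflection under a unit load at E: L³/(3EI) = 104.8/EI.
The prop prevents deflection at E: R_E = δ_0/δ_{EE} = 6179/104.8 = 58.95 kN.
Moment equilibrium about D: M_D = Σ(load moments about D) − R_E·L = 646 − 58.95×6.8 = 245.1 kN·m.

M_D = 245.1 kN·m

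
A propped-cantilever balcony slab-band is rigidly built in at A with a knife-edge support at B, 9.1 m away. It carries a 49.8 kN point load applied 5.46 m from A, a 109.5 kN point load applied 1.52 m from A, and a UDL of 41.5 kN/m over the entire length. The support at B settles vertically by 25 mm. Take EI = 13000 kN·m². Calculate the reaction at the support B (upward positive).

Choose R_B as the redundant. The primary structure is the cantilever fixed at A.
Downward deflection at the released point B due to the loads:
  point load 49.8 at a = 5.46: Pa²(3L − a)/(6EI) = 5404/EI
  point load 109.5 at a = 1.52: Pa²(3L − a)/(6EI) = 1087/EI
  UDL 41.5: wL⁴/(8EI) = 35573/EI
  δ_0 = 42064/EI
Flexibility coefficient — unit upward force at B: δ_{BB} = L³/(3EI) = 251.2/EI.
With EI = 13000 kN·m²: δ_0 = 3.2357 m and δ_{BB} = 0.019322 m/kN.
Compatibility — the beam at B must follow the support down by 0.025 m: δ_0 − R_B·δ_{BB} = 0.025, so R_B = (3.2357 − 0.025)/0.019322 = 166.2 kN.

R_B = 166.2 kN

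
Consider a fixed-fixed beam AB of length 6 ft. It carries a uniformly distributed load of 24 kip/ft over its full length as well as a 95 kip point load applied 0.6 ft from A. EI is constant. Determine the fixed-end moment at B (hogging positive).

M_B = 77.13 kip·ft

Release both end moments; the primary structure is a simply-supported span AB with redundants M_A and M_B.
On the primary (simply-supported) span, the end slopes from the loading are:
  at A: UDL 24: wL³/(24EI) = 216/EI
  at B: UDL 24: wL³/(24EI) = 216/EI
  at A: point load 95 at a = 0.6: Pab(L + b)/(6LEI) = 97.47/EI
  at B: point load 95 at a = 0.6: Pab(L + a)/(6LEI) = 56.43/EI
  θ_A0 = 313.5/EI,  θ_B0 = 272.4/EI
Flexibility coefficients: a unit moment at one end gives L/(3EI) there and L/(6EI) at the far end, so f₁₁ = f₂₂ = 2/EI and f₁₂ = f₂₁ = 1/EI.
Compatibility — zero rotation at each built-in end:
  2 M_A + 1 M_B = 313.5
  1 M_A + 2 M_B = 272.4
Solving the pair gives M_A = 118.2 kip·ft and M_B = 77.13 kip·ft (hogging).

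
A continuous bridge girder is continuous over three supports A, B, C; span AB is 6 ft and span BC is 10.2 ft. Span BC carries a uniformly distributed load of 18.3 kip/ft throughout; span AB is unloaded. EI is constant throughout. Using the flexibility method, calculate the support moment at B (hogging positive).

M_B = 149.8 kip·ft

Take M_B as the redundant. Released structure: two simple spans AB and BC with a hinge at B.
Discontinuity in slope at B on the released structure — sum the simple-span end rotations:
  span BC: UDL 18.3: wL³/(24EI) = 809.2/EI
  relative rotation θ_0 = (0 + 809.2)/EI = 809.2/EI
A unit hogging moment at B produces rotation L₁/(3EI) + L₂/(3EI) = 5.4/EI.
Compatibility: M_B·(L₁+L₂)/(3EI) = θ_0, giving M_B = 149.8 kip·ft (hogging).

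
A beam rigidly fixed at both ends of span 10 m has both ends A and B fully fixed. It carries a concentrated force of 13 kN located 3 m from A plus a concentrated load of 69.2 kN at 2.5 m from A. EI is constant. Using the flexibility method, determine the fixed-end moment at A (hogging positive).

M_A = 116.4 kN·m

Take the two fixed-end moments M_A, M_B as redundants; the released structure is the simple span AB.
End rotations of the released simple span under the applied load (×1/EI):
  at A: point load 13 at a = 3: Pab(L + b)/(6LEI) = 77.35/EI
  at B: point load 13 at a = 3: Pab(L + a)/(6LEI) = 59.15/EI
  at A: point load 69.2 at a = 2.5: Pab(L + b)/(6LEI) = 378.4/EI
  at B: point load 69.2 at a = 2.5: Pab(L + a)/(6LEI) = 270.3/EI
  θ_A0 = 455.8/EI,  θ_B0 = 329.5/EI
Flexibility coefficients: a unit moment at one end gives L/(3EI) there and L/(6EI) at the far end, so f₁₁ = f₂₂ = 3.333/EI and f₁₂ = f₂₁ = 1.667/EI.
Compatibility — zero rotation at each built-in end:
  3.333 M_A + 1.667 M_B = 455.8
  1.667 M_A + 3.333 M_B = 329.5
Solving the pair gives M_A = 116.4 kN·m and M_B = 40.63 kN·m (hogging).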